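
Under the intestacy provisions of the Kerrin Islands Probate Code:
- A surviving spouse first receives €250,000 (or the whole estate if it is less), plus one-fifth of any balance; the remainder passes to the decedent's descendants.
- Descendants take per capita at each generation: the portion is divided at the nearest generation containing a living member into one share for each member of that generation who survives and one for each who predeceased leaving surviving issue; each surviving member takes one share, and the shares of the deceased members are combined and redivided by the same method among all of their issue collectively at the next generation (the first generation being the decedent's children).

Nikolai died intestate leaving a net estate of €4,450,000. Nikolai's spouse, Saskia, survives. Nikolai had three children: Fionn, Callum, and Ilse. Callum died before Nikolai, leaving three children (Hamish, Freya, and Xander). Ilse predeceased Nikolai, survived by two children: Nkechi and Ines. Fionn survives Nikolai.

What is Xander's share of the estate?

Saskia first takes €250,000, leaving a balance of €4,200,000. Saskia then takes one-fifth of the balance (€840,000), for a total of €1,090,000. The remaining €3,360,000 passes to the descendants.
The descendants' portion (€3,360,000) is divided at the children's generation into 3 shares of €1,120,000. Fionn takes €1,120,000. The 2 shares of the deceased (Callum and Ilse) are combined into a pool of €2,240,000.
That pool (€2,240,000) is divided at the grandchildren's generation equally among Hamish, Freya, Xander, Nkechi, and Ines: €448,000 each.

Xander receives €448,000.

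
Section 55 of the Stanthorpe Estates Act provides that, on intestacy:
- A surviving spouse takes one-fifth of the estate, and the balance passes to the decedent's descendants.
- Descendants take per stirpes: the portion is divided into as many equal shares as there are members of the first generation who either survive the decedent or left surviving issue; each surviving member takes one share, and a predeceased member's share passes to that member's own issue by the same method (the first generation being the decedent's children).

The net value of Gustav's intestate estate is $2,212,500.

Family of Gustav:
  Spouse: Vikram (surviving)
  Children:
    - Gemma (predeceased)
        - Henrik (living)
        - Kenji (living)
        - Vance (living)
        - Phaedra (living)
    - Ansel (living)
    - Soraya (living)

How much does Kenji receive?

Kenji receives $147,500.

Vikram takes one-fifth of $2,212,500 = $442,500. The remaining $1,770,000 passes to the descendants.
The descendants' portion ($1,770,000) is divided into 3 shares of $590,000: Ansel and Soraya each take $590,000; Gemma's $590,000 share passes to Gemma's issue.
Gemma's share ($590,000) is divided into 4 shares of $147,500: Henrik, Kenji, Vance, and Phaedra each take $147,500.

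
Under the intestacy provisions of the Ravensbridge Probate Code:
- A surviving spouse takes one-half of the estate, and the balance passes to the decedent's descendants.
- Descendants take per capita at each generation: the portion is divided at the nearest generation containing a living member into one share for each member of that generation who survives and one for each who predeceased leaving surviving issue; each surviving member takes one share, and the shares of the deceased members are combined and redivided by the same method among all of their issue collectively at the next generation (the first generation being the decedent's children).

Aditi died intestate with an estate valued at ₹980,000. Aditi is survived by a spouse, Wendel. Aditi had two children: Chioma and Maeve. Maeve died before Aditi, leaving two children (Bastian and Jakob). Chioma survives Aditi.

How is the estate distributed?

Wendel takes one-half of ₹980,000 = ₹490,000. The remaining ₹490,000 passes to the descendants.
The descendants' portion (₹490,000) is divided at the children's generation into 2 shares of ₹245,000. Chioma takes ₹245,000. The remaining share for the deceased Maeve (₹245,000) is carried to the next generation.
That pool (₹245,000) is divided at the grandchildren's generation equally among Bastian and Jakob: ₹122,500 each.

Wendel: ₹490,000; Chioma: ₹245,000; Bastian: ₹122,500; Jakob: ₹122,500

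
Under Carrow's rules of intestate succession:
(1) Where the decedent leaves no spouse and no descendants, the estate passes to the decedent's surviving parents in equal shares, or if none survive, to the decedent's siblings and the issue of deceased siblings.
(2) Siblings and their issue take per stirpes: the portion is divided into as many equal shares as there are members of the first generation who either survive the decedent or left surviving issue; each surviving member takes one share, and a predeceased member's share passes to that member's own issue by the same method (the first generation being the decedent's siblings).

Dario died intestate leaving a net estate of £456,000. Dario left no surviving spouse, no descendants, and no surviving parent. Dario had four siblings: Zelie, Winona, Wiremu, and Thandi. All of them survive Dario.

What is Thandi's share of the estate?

Thandi receives £114,000.

The entire £456,000 passes to the siblings and their issue.
That amount (£456,000) is divided into 4 shares of £114,000: Zelie, Winona, Wiremu, and Thandi each take £114,000.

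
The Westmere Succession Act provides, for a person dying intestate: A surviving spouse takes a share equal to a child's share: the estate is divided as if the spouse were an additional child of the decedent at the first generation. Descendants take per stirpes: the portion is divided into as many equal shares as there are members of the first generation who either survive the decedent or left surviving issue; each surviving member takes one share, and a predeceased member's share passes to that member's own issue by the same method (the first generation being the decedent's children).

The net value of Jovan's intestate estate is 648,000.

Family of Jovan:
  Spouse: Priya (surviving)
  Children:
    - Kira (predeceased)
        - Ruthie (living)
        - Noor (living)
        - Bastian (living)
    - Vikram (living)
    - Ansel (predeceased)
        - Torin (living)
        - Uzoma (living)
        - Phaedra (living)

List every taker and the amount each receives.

The spouse counts as an additional share at the children's level, so there are 4 primary shares of 162,000. Priya takes one such share (162,000).
The children's combined portion (486,000) is divided into 3 shares of 162,000: Vikram takes 162,000; Kira's 162,000 share passes to Kira's issue; Ansel's 162,000 share passes to Ansel's issue.
Kira's share (162,000) is divided into 3 shares of 54,000: Ruthie, Noor, and Bastian each take 54,000.
Ansel's share (162,000) is divided into 3 shares of 54,000: Torin, Uzoma, and Phaedra each take 54,000.

Priya: 162,000; Ruthie: 54,000; Noor: 54,000; Bastian: 54,000; Vikram: 162,000; Torin: 54,000; Uzoma: 54,000; Phaedra: 54,000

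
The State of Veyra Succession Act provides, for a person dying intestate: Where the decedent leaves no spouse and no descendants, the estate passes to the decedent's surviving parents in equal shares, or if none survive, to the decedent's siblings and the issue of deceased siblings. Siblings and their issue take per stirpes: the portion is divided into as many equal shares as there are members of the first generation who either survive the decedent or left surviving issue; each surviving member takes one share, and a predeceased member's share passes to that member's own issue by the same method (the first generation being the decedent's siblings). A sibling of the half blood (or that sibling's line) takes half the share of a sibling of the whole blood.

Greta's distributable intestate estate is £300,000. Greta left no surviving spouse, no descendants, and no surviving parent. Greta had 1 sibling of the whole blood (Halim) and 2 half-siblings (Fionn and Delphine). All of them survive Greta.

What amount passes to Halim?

Halim receives £150,000.

The entire £300,000 passes to the siblings and their issue.
Counting each half-blood sibling's line as half a unit, there are 2 units in £300,000, so one unit is £150,000. Whole-blood lines (Halim) take £150,000 each; half-blood lines (Fionn and Delphine) take £75,000 each.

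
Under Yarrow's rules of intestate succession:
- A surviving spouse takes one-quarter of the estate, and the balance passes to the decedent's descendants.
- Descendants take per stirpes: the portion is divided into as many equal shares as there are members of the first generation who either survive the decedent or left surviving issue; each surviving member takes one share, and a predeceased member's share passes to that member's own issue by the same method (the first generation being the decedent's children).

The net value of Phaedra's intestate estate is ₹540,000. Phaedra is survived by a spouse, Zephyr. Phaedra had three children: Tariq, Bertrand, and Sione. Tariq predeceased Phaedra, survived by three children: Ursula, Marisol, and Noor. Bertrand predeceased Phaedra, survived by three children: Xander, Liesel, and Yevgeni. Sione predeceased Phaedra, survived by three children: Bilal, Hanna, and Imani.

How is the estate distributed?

Zephyr takes one-quarter of ₹540,000 = ₹135,000. The remaining ₹405,000 passes to the descendants.
The descendants' portion (₹405,000) is divided into 3 shares of ₹135,000: Tariq's ₹135,000 share passes to Tariq's issue; Bertrand's ₹135,000 share passes to Bertrand's issue; Sione's ₹135,000 share passes to Sione's issue.
Tariq's share (₹135,000) is divided into 3 shares of ₹45,000: Ursula, Marisol, and Noor each take ₹45,000.
Bertrand's share (₹135,000) is divided into 3 shares of ₹45,000: Xander, Liesel, and Yevgeni each take ₹45,000.
Sione's share (₹135,000) is divided into 3 shares of ₹45,000: Bilal, Hanna, and Imani each take ₹45,000.

Zephyr: ₹135,000; Ursula: ₹45,000; Marisol: ₹45,000; Noor: ₹45,000; Xander: ₹45,000; Liesel: ₹45,000; Yevgeni: ₹45,000; Bilal: ₹45,000; Hanna: ₹45,000; Imani: ₹45,000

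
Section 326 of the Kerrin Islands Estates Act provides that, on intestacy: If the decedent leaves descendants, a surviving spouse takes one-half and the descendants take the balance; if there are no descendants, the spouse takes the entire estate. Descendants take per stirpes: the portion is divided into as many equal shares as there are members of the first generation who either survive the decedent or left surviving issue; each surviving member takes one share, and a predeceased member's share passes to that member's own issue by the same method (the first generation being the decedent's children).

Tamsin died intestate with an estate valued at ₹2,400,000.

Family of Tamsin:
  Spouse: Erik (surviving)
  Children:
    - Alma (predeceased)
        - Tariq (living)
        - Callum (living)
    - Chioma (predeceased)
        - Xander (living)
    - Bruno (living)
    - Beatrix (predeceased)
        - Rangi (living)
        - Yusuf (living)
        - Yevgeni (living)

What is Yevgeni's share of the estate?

Erik takes one-half of ₹2,400,000 = ₹1,200,000. The remaining ₹1,200,000 passes to the descendants.
The descendants' portion (₹1,200,000) is divided into 4 shares of ₹300,000: Bruno takes ₹300,000; Alma's ₹300,000 share passes to Alma's issue; Chioma's ₹300,000 share passes to Chioma's issue; Beatrix's ₹300,000 share passes to Beatrix's issue.
Alma's share (₹300,000) is divided into 2 shares of ₹150,000: Tariq and Callum each take ₹150,000.
Chioma's share (₹300,000) passes entirely to Xander.
Beatrix's share (₹300,000) is divided into 3 shares of ₹100,000: Rangi, Yusuf, and Yevgeni each take ₹100,000.

Yevgeni receives ₹100,000.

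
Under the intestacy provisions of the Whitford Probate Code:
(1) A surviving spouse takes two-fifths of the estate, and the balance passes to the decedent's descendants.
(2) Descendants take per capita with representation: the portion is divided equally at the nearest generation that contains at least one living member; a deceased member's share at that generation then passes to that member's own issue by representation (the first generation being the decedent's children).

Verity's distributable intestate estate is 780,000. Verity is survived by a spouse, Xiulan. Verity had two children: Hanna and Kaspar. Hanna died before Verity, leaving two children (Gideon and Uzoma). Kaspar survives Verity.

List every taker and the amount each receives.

Xiulan takes two-fifths of 780,000 = 312,000. The remaining 468,000 passes to the descendants.
The descendants' portion (468,000) is divided into 2 shares of 234,000: Kaspar takes 234,000; Hanna's 234,000 share passes to Hanna's issue.
Hanna's share (234,000) is divided into 2 shares of 117,000: Gideon and Uzoma each take 117,000.

Xiulan: 312,000; Gideon: 117,000; Uzoma: 117,000; Kaspar: 234,000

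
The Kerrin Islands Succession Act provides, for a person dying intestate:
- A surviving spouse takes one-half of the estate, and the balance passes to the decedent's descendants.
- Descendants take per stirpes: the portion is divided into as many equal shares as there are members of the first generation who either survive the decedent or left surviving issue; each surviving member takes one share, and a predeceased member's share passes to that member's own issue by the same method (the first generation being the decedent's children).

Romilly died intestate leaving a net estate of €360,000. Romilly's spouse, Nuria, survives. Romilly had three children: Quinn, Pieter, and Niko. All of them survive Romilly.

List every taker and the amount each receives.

Nuria: €180,000; Quinn: €60,000; Pieter: €60,000; Niko: €60,000

Nuria takes one-half of €360,000 = €180,000. The remaining €180,000 passes to the descendants.
The descendants' portion (€180,000) is divided into 3 shares of €60,000: Quinn, Pieter, and Niko each take €60,000.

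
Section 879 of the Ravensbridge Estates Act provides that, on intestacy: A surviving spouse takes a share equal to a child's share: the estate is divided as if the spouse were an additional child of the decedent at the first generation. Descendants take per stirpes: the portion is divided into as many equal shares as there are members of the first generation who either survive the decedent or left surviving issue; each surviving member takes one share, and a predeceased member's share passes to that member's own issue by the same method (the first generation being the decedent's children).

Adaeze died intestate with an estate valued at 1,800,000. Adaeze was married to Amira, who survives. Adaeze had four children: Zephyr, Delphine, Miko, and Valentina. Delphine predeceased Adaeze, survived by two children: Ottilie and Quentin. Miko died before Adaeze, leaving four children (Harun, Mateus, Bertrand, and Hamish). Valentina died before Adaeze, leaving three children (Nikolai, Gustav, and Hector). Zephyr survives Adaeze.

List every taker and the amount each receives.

The spouse counts as an additional share at the children's level, so there are 5 primary shares of 360,000. Amira takes one such share (360,000).
The children's combined portion (1,440,000) is divided into 4 shares of 360,000: Zephyr takes 360,000; Delphine's 360,000 share passes to Delphine's issue; Miko's 360,000 share passes to Miko's issue; Valentina's 360,000 share passes to Valentina's issue.
Delphine's share (360,000) is divided into 2 shares of 180,000: Ottilie and Quentin each take 180,000.
Miko's share (360,000) is divided into 4 shares of 90,000: Harun, Mateus, Bertrand, and Hamish each take 90,000.
Valentina's share (360,000) is divided into 3 shares of 120,000: Nikolai, Gustav, and Hector each take 120,000.

Amira: 360,000; Zephyr: 360,000; Ottilie: 180,000; Quentin: 180,000; Harun: 90,000; Mateus: 90,000; Bertrand: 90,000; Hamish: 90,000; Nikolai: 120,000; Gustav: 120,000; Hector: 120,000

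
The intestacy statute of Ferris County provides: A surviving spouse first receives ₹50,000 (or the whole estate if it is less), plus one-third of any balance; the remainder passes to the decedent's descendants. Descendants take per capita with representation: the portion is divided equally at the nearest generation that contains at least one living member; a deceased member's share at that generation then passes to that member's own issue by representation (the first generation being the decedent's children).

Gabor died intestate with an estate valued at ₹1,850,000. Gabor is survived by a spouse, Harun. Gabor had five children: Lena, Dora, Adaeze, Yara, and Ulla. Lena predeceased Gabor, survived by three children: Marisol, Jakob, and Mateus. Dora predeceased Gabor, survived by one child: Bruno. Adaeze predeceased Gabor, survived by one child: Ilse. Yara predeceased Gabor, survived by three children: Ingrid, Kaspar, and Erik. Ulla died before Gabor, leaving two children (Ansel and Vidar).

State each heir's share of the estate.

Harun: ₹650,000; Marisol: ₹120,000; Jakob: ₹120,000; Mateus: ₹120,000; Bruno: ₹120,000; Ilse: ₹120,000; Ingrid: ₹120,000; Kaspar: ₹120,000; Erik: ₹120,000; Ansel: ₹120,000; Vidar: ₹120,000

Harun first takes ₹50,000, leaving a balance of ₹1,800,000. Harun then takes one-third of the balance (₹600,000), for a total of ₹650,000. The remaining ₹1,200,000 passes to the descendants.
No child survives, so the initial division is made at the grandchildren's generation.
The descendants' portion (₹1,200,000) is divided into 10 shares of ₹120,000: Marisol, Jakob, Mateus, Bruno, Ilse, Ingrid, Kaspar, Erik, Ansel, and Vidar each take ₹120,000.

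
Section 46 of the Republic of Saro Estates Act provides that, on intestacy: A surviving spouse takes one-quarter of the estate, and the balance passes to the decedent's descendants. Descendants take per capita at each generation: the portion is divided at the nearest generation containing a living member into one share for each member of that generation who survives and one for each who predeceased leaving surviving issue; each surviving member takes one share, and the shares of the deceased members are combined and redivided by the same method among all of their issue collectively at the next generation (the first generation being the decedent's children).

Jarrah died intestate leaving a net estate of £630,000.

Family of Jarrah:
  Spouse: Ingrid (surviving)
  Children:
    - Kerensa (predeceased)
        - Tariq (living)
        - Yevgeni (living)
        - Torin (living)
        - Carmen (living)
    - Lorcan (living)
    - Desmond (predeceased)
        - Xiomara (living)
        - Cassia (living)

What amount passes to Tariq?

Tariq receives £52,500.

Ingrid takes one-quarter of £630,000 = £157,500. The remaining £472,500 passes to the descendants.
The descendants' portion (£472,500) is divided at the children's generation into 3 shares of £157,500. Lorcan takes £157,500. The 2 shares of the deceased (Kerensa and Desmond) are combined into a pool of £315,000.
That pool (£315,000) is divided at the grandchildren's generation equally among Tariq, Yevgeni, Torin, Carmen, Xiomara, and Cassia: £52,500 each.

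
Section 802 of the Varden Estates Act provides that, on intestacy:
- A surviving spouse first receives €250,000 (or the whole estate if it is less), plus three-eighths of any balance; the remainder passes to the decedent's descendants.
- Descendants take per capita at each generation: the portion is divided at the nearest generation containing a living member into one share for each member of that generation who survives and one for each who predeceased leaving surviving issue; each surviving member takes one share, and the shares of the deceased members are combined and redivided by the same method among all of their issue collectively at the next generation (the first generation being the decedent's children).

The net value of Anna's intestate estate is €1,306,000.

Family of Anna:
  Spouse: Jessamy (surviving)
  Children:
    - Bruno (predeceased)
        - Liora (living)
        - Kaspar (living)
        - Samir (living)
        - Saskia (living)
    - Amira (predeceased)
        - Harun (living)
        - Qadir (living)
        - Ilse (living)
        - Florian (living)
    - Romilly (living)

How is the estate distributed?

Jessamy: €646,000; Liora: €55,000; Kaspar: €55,000; Samir: €55,000; Saskia: €55,000; Harun: €55,000; Qadir: €55,000; Ilse: €55,000; Florian: €55,000; Romilly: €220,000

Jessamy first takes €250,000, leaving a balance of €1,056,000. Jessamy then takes three-eighths of the balance (€396,000), for a total of €646,000. The remaining €660,000 passes to the descendants.
The descendants' portion (€660,000) is divided at the children's generation into 3 shares of €220,000. Romilly takes €220,000. The 2 shares of the deceased (Bruno and Amira) are combined into a pool of €440,000.
That pool (€440,000) is divided at the grandchildren's generation equally among Liora, Kaspar, Samir, Saskia, Harun, Qadir, Ilse, and Florian: €55,000 each.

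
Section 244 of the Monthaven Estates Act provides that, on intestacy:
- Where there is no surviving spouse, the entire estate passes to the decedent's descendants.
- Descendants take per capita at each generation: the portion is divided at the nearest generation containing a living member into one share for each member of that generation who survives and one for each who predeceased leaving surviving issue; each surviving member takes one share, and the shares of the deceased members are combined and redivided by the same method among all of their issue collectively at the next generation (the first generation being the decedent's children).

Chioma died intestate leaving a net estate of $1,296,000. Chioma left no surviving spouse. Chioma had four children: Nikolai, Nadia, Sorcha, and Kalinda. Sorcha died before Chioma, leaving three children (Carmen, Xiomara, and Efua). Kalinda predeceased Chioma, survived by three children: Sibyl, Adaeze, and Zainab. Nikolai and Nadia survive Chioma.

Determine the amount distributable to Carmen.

Carmen receives $108,000.

The entire $1,296,000 passes to the descendants.
That amount ($1,296,000) is divided at the children's generation into 4 shares of $324,000. Nikolai and Nadia each take $324,000. The 2 shares of the deceased (Sorcha and Kalinda) are combined into a pool of $648,000.
That pool ($648,000) is divided at the grandchildren's generation equally among Carmen, Xiomara, Efua, Sibyl, Adaeze, and Zainab: $108,000 each.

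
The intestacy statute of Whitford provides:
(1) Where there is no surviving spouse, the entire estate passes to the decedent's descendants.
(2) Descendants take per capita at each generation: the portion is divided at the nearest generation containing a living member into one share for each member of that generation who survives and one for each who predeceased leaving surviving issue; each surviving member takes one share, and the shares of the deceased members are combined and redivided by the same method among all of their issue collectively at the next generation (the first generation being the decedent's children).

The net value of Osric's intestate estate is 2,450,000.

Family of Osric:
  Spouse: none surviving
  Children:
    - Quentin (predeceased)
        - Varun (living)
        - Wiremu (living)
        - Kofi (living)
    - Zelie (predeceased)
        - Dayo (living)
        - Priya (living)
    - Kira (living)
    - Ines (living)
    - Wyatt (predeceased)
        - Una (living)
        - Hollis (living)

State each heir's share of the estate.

The entire 2,450,000 passes to the descendants.
That amount (2,450,000) is divided at the children's generation into 5 shares of 490,000. Kira and Ines each take 490,000. The 3 shares of the deceased (Quentin, Zelie, and Wyatt) are combined into a pool of 1,470,000.
That pool (1,470,000) is divided at the grandchildren's generation equally among Varun, Wiremu, Kofi, Dayo, Priya, Una, and Hollis: 210,000 each.

Varun: 210,000; Wiremu: 210,000; Kofi: 210,000; Dayo: 210,000; Priya: 210,000; Kira: 490,000; Ines: 490,000; Una: 210,000; Hollis: 210,000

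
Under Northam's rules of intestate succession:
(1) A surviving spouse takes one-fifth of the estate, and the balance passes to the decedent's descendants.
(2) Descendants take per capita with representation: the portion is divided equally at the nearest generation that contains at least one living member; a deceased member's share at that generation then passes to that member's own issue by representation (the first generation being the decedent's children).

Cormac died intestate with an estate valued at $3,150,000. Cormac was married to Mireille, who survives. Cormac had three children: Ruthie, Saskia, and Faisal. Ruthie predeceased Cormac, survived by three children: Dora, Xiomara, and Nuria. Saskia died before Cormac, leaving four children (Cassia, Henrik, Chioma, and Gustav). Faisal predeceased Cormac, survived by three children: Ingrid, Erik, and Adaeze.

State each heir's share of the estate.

Mireille takes one-fifth of $3,150,000 = $630,000. The remaining $2,520,000 passes to the descendants.
No child survives, so the initial division is made at the grandchildren's generation.
The descendants' portion ($2,520,000) is divided into 10 shares of $252,000: Dora, Xiomara, Nuria, Cassia, Henrik, Chioma, Gustav, Ingrid, Erik, and Adaeze each take $252,000.

Mireille: $630,000; Dora: $252,000; Xiomara: $252,000; Nuria: $252,000; Cassia: $252,000; Henrik: $252,000; Chioma: $252,000; Gustav: $252,000; Ingrid: $252,000; Erik: $252,000; Adaeze: $252,000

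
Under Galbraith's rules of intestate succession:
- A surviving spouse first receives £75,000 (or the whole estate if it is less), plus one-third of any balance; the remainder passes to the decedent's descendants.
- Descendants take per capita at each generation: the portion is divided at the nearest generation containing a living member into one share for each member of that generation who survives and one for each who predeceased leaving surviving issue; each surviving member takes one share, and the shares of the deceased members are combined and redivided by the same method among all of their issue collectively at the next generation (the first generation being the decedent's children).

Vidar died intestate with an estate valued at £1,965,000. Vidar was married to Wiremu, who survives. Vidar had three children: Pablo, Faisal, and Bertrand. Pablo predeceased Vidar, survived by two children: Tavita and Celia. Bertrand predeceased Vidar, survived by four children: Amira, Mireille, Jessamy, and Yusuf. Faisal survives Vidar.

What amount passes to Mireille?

Mireille receives £140,000.

Wiremu first takes £75,000, leaving a balance of £1,890,000. Wiremu then takes one-third of the balance (£630,000), for a total of £705,000. The remaining £1,260,000 passes to the descendants.
The descendants' portion (£1,260,000) is divided at the children's generation into 3 shares of £420,000. Faisal takes £420,000. The 2 shares of the deceased (Pablo and Bertrand) are combined into a pool of £840,000.
That pool (£840,000) is divided at the grandchildren's generation equally among Tavita, Celia, Amira, Mireille, Jessamy, and Yusuf: £140,000 each.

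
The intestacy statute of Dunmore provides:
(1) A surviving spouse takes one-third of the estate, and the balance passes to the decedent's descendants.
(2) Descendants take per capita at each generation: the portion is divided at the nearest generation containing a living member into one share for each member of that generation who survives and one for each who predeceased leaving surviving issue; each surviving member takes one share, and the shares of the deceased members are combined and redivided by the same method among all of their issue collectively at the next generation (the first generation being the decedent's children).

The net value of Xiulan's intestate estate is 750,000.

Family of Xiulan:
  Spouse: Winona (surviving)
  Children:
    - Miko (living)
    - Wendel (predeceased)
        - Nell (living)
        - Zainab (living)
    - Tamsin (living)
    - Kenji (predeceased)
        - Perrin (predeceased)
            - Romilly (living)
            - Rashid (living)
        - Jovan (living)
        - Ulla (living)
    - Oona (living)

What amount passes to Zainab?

Zainab receives 40,000.

Winona takes one-third of 750,000 = 250,000. The remaining 500,000 passes to the descendants.
The descendants' portion (500,000) is divided at the children's generation into 5 shares of 100,000. Miko, Tamsin, and Oona each take 100,000. The 2 shares of the deceased (Wendel and Kenji) are combined into a pool of 200,000.
That pool (200,000) is divided at the grandchildren's generation into 5 shares of 40,000. Nell, Zainab, Jovan, and Ulla each take 40,000. The remaining share for the deceased Perrin (40,000) is carried to the next generation.
That pool (40,000) is divided at the great-grandchildren's generation equally among Romilly and Rashid: 20,000 each.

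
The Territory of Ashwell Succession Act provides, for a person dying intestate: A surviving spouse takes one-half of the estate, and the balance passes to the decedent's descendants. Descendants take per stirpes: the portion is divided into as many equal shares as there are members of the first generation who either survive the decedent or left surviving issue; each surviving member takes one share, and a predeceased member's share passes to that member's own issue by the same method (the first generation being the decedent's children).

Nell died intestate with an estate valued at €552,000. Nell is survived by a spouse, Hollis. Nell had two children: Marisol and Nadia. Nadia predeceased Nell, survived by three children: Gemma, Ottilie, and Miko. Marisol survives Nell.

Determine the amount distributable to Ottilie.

Hollis takes one-half of €552,000 = €276,000. The remaining €276,000 passes to the descendants.
The descendants' portion (€276,000) is divided into 2 shares of €138,000: Marisol takes €138,000; Nadia's €138,000 share passes to Nadia's issue.
Nadia's share (€138,000) is divided into 3 shares of €46,000: Gemma, Ottilie, and Miko each take €46,000.

Ottilie receives €46,000.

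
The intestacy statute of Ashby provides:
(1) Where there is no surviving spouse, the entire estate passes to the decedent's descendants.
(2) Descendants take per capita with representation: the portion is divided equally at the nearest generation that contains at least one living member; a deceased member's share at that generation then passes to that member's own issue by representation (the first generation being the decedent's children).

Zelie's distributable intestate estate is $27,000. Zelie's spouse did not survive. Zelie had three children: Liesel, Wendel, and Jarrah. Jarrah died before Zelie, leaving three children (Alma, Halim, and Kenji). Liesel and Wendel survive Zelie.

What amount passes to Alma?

Alma receives $3,000.

The entire $27,000 passes to the descendants.
That amount ($27,000) is divided into 3 shares of $9,000: Liesel and Wendel each take $9,000; Jarrah's $9,000 share passes to Jarrah's issue.
Jarrah's share ($9,000) is divided into 3 shares of $3,000: Alma, Halim, and Kenji each take $3,000.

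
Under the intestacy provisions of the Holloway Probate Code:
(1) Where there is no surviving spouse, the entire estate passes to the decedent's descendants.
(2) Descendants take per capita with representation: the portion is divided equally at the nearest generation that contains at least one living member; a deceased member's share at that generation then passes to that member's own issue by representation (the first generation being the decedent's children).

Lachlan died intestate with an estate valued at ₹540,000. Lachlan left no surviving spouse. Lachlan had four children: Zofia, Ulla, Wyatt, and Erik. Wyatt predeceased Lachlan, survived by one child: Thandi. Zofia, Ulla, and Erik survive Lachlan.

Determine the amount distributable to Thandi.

The entire ₹540,000 passes to the descendants.
That amount (₹540,000) is divided into 4 shares of ₹135,000: Zofia, Ulla, and Erik each take ₹135,000; Wyatt's ₹135,000 share passes to Wyatt's issue.
Wyatt's share (₹135,000) passes entirely to Thandi.

Thandi receives ₹135,000.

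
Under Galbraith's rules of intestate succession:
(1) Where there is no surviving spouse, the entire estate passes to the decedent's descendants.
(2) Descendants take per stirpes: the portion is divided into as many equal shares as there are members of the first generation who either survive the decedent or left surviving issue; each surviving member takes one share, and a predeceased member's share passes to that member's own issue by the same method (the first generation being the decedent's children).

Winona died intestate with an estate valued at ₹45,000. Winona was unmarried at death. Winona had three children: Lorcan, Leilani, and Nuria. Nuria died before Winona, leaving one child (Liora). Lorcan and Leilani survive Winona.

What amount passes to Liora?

The entire ₹45,000 passes to the descendants.
That amount (₹45,000) is divided into 3 shares of ₹15,000: Lorcan and Leilani each take ₹15,000; Nuria's ₹15,000 share passes to Nuria's issue.
Nuria's share (₹15,000) passes entirely to Liora.

Liora receives ₹15,000.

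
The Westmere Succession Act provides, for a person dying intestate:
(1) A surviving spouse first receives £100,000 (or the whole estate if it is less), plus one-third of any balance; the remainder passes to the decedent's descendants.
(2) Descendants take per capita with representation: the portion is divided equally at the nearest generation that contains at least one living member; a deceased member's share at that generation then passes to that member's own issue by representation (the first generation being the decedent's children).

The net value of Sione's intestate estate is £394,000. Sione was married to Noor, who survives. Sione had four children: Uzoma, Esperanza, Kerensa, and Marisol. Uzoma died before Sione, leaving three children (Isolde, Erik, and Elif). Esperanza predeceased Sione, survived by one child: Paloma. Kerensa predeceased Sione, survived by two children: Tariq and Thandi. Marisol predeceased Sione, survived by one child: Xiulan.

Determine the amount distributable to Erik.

Noor first takes £100,000, leaving a balance of £294,000. Noor then takes one-third of the balance (£98,000), for a total of £198,000. The remaining £196,000 passes to the descendants.
No child survives, so the initial division is made at the grandchildren's generation.
The descendants' portion (£196,000) is divided into 7 shares of £28,000: Isolde, Erik, Elif, Paloma, Tariq, Thandi, and Xiulan each take £28,000.

Erik receives £28,000.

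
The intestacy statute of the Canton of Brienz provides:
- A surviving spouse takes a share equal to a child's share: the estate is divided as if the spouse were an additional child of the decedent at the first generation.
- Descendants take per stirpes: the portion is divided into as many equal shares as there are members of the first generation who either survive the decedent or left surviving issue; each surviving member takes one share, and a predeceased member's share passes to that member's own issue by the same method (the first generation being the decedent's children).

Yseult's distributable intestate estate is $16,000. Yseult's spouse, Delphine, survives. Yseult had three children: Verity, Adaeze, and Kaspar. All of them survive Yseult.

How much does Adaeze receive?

Adaeze receives $4,000.

The spouse counts as an additional share at the children's level, so there are 4 primary shares of $4,000. Delphine takes one such share ($4,000).
The children's combined portion ($12,000) is divided into 3 shares of $4,000: Verity, Adaeze, and Kaspar each take $4,000.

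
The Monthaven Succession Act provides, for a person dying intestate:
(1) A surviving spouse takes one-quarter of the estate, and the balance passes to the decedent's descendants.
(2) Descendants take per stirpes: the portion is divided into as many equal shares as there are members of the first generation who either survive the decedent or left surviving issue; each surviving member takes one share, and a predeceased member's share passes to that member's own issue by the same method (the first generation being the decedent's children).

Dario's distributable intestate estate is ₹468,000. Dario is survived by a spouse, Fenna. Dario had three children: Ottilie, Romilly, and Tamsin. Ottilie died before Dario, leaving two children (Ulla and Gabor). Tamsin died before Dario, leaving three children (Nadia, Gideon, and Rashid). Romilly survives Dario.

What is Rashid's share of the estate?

Rashid receives ₹39,000.

Fenna takes one-quarter of ₹468,000 = ₹117,000. The remaining ₹351,000 passes to the descendants.
The descendants' portion (₹351,000) is divided into 3 shares of ₹117,000: Romilly takes ₹117,000; Ottilie's ₹117,000 share passes to Ottilie's issue; Tamsin's ₹117,000 share passes to Tamsin's issue.
Ottilie's share (₹117,000) is divided into 2 shares of ₹58,500: Ulla and Gabor each take ₹58,500.
Tamsin's share (₹117,000) is divided into 3 shares of ₹39,000: Nadia, Gideon, and Rashid each take ₹39,000.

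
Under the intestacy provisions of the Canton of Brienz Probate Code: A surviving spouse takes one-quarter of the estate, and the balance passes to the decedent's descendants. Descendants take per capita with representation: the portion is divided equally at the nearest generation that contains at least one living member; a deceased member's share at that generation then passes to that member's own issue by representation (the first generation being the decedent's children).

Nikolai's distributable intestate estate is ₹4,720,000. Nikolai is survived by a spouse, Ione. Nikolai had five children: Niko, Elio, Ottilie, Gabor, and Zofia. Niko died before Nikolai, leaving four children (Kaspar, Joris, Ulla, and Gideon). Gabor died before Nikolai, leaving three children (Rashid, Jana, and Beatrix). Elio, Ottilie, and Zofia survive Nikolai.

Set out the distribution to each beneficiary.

Ione: ₹1,180,000; Kaspar: ₹177,000; Joris: ₹177,000; Ulla: ₹177,000; Gideon: ₹177,000; Elio: ₹708,000; Ottilie: ₹708,000; Rashid: ₹236,000; Jana: ₹236,000; Beatrix: ₹236,000; Zofia: ₹708,000

Ione takes one-quarter of ₹4,720,000 = ₹1,180,000. The remaining ₹3,540,000 passes to the descendants.
The descendants' portion (₹3,540,000) is divided into 5 shares of ₹708,000: Elio, Ottilie, and Zofia each take ₹708,000; Niko's ₹708,000 share passes to Niko's issue; Gabor's ₹708,000 share passes to Gabor's issue.
Niko's share (₹708,000) is divided into 4 shares of ₹177,000: Kaspar, Joris, Ulla, and Gideon each take ₹177,000.
Gabor's share (₹708,000) is divided into 3 shares of ₹236,000: Rashid, Jana, and Beatrix each take ₹236,000.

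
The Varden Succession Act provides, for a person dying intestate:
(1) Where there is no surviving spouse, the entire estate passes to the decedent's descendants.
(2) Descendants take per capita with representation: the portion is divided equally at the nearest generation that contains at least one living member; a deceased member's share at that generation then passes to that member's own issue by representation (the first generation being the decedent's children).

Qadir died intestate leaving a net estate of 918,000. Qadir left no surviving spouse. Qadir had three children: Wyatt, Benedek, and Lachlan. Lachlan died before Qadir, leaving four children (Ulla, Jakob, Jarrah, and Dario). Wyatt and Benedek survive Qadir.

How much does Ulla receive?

Ulla receives 76,500.

The entire 918,000 passes to the descendants.
That amount (918,000) is divided into 3 shares of 306,000: Wyatt and Benedek each take 306,000; Lachlan's 306,000 share passes to Lachlan's issue.
Lachlan's share (306,000) is divided into 4 shares of 76,500: Ulla, Jakob, Jarrah, and Dario each take 76,500.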